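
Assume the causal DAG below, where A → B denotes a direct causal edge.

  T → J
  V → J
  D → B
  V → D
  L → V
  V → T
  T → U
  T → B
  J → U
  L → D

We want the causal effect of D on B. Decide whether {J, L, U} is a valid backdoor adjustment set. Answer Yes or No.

Backdoor paths from D to B (paths whose first edge points into D):
  P1: D <- L -> V -> T -> B
  P2: D <- L -> V -> J <- T -> B
  P3: D <- L -> V -> J -> U <- T -> B
  P4: D <- V -> T -> B
  P5: D <- V -> J <- T -> B
  P6: D <- V -> J -> U <- T -> B
Condition 1 (no descendant of D in the set): holds — descendants of D are {B}; none are in {J, L, U}.
Condition 2 (every backdoor path blocked by {J, L, U}):
  P1: blocked at fork node L ∈ conditioning set.
  P2: blocked at fork node L ∈ conditioning set.
  P3: blocked at fork node L ∈ conditioning set.
  P4: open — no interior node is in the conditioning set.
  P5: open — collider(s) J are conditioned on (or have a conditioned descendant) and no non-collider on the path is in the set.
  P6: blocked at chain node J ∈ conditioning set.
{J, L, U} does not satisfy the backdoor criterion.

No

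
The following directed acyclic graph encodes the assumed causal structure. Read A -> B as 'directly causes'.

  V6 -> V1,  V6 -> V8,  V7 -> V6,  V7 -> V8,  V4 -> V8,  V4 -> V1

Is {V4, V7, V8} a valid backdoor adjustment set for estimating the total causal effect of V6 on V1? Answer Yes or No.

Backdoor paths from V6 to V1 (paths whose first edge points into V6):
  P1: V6 <- V7 -> V8 <- V4 -> V1
Condition 1 (no descendant of V6 in the set): FAILS — V8 is a descendant of V6.
Condition 2 (every backdoor path blocked by {V4, V7, V8}):
  P1: blocked at fork node V7 ∈ conditioning set.
{V4, V7, V8} does not satisfy the backdoor criterion.

No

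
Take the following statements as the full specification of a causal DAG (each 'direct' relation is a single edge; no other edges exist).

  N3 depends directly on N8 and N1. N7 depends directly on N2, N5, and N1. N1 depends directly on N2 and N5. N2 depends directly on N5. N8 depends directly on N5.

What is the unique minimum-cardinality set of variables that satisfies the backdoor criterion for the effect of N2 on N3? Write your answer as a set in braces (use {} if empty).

{N5}

Variables eligible for adjustment (non-descendants of N2, excluding N2 and N3): {N5, N8}.
Backdoor paths from N2 to N3:
  P1: N2 <- N5 -> N1 -> N3
  P2: N2 <- N5 -> N8 -> N3
  P3: N2 <- N5 -> N7 <- N1 -> N3
The empty set is not sufficient: P1 (N2 <- N5 -> N1 -> N3) has no collider blocking it and no conditioned non-collider, so it is open.
Try {N5}:
  P1: blocked at fork node N5 ∈ conditioning set.
  P2: blocked at fork node N5 ∈ conditioning set.
  P3: blocked at fork node N5 ∈ conditioning set.
{N5} contains no descendant of N2 and blocks every backdoor path.
No other singleton works — e.g. {N8} leaves P1 open — so {N5} is the unique smallest valid adjustment set.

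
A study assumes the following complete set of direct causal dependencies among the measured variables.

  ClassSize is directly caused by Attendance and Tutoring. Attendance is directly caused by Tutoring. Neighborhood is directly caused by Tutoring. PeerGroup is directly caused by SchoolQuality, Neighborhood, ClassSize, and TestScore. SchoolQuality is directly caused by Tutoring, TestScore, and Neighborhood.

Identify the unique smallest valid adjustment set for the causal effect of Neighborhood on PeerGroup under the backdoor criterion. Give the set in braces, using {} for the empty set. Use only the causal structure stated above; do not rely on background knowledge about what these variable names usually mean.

{Tutoring}

Variables eligible for adjustment (non-descendants of Neighborhood, excluding Neighborhood and PeerGroup): {Attendance, ClassSize, TestScore, Tutoring}.
Backdoor paths from Neighborhood to PeerGroup:
  P1: Neighborhood <- Tutoring -> Attendance -> ClassSize -> PeerGroup
  P2: Neighborhood <- Tutoring -> ClassSize -> PeerGroup
  P3: Neighborhood <- Tutoring -> SchoolQuality <- TestScore -> PeerGroup
  P4: Neighborhood <- Tutoring -> SchoolQuality -> PeerGroup
The empty set is not sufficient: P1 (Neighborhood <- Tutoring -> Attendance -> ClassSize -> PeerGroup) has no collider blocking it and no conditioned non-collider, so it is open.
Try {Tutoring}:
  P1: blocked at fork node Tutoring ∈ conditioning set.
  P2: blocked at fork node Tutoring ∈ conditioning set.
  P3: blocked at fork node Tutoring ∈ conditioning set.
  P4: blocked at fork node Tutoring ∈ conditioning set.
{Tutoring} contains no descendant of Neighborhood and blocks every backdoor path.
No other singleton works — e.g. {TestScore} leaves P1 open — so {Tutoring} is the unique smallest valid adjustment set.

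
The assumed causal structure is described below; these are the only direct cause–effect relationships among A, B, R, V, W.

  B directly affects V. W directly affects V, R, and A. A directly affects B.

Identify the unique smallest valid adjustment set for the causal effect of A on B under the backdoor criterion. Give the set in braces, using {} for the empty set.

{}

Variables eligible for adjustment (non-descendants of A, excluding A and B): {R, W}.
Backdoor paths from A to B:
  P1: A <- W -> V <- B
Each backdoor path contains an unconditioned collider, so every path is already blocked with the empty conditioning set:
  P1: blocked at collider V (neither it nor any descendant is in the conditioning set).
The empty set is therefore the unique smallest valid set.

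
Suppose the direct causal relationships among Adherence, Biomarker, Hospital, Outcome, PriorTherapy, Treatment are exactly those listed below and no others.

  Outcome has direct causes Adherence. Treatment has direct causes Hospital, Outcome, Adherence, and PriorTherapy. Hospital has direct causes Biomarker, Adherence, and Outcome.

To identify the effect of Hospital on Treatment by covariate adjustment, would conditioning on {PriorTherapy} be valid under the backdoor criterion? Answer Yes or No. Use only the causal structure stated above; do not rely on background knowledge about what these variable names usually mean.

Backdoor paths from Hospital to Treatment (paths whose first edge points into Hospital):
  P1: Hospital <- Adherence -> Outcome -> Treatment
  P2: Hospital <- Adherence -> Treatment
  P3: Hospital <- Outcome <- Adherence -> Treatment
  P4: Hospital <- Outcome -> Treatment
Condition 1 (no descendant of Hospital in the set): holds — descendants of Hospital are {Treatment}; none are in {PriorTherapy}.
Condition 2 (every backdoor path blocked by {PriorTherapy}):
  P1: open — no interior node is in the conditioning set.
  P2: open — no interior node is in the conditioning set.
  P3: open — no interior node is in the conditioning set.
  P4: open — no interior node is in the conditioning set.
{PriorTherapy} does not satisfy the backdoor criterion.

No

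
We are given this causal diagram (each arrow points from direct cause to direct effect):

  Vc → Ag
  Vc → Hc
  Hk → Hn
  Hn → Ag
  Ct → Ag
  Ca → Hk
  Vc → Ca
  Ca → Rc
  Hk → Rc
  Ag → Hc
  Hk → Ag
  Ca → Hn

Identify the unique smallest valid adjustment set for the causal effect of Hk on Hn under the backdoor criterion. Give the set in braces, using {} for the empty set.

{Ca}

Variables eligible for adjustment (non-descendants of Hk, excluding Hk and Hn): {Ca, Ct, Vc}.
Backdoor paths from Hk to Hn:
  P1: Hk <- Ca <- Vc -> Ag <- Hn
  P2: Hk <- Ca <- Vc -> Hc <- Ag <- Hn
  P3: Hk <- Ca -> Hn
The empty set is not sufficient: P3 (Hk <- Ca -> Hn) has no collider blocking it and no conditioned non-collider, so it is open.
Try {Ca}:
  P1: blocked at chain node Ca ∈ conditioning set.
  P2: blocked at chain node Ca ∈ conditioning set.
  P3: blocked at fork node Ca ∈ conditioning set.
{Ca} contains no descendant of Hk and blocks every backdoor path.
No other singleton works — e.g. {Vc} leaves P3 open — so {Ca} is the unique smallest valid adjustment set.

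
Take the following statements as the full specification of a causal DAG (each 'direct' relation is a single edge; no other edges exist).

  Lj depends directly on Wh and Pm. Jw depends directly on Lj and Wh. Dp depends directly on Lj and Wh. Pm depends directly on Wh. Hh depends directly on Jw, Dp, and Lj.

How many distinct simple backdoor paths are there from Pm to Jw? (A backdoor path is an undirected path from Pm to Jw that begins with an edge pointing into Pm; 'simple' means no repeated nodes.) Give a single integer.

A backdoor path from Pm to Jw is any simple undirected path whose first edge points into Pm (i.e. leaves Pm via a parent).
Parents of Pm: {Wh}.
Enumerating:
  P1: Pm <- Wh -> Lj -> Dp -> Hh <- Jw
  P2: Pm <- Wh -> Lj -> Jw
  P3: Pm <- Wh -> Lj -> Hh <- Jw
  P4: Pm <- Wh -> Dp <- Lj -> Jw
  P5: Pm <- Wh -> Dp <- Lj -> Hh <- Jw
  P6: Pm <- Wh -> Dp -> Hh <- Lj -> Jw
  P7: Pm <- Wh -> Dp -> Hh <- Jw
  P8: Pm <- Wh -> Jw
That exhausts the simple backdoor paths. Count: 8.

8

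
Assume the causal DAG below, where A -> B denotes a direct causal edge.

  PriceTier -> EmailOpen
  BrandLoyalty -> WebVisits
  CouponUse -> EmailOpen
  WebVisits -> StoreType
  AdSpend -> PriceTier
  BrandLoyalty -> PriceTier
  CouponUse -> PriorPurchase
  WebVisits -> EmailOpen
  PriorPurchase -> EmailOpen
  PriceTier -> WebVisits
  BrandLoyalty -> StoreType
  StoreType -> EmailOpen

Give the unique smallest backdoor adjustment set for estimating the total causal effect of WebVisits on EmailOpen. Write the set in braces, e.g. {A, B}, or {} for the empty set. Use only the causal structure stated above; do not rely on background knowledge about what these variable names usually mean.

{BrandLoyalty, PriceTier}

Variables eligible for adjustment (non-descendants of WebVisits, excluding WebVisits and EmailOpen): {AdSpend, BrandLoyalty, CouponUse, PriceTier, PriorPurchase}.
Backdoor paths from WebVisits to EmailOpen:
  P1: WebVisits <- BrandLoyalty -> PriceTier -> EmailOpen
  P2: WebVisits <- BrandLoyalty -> StoreType -> EmailOpen
  P3: WebVisits <- PriceTier <- BrandLoyalty -> StoreType -> EmailOpen
  P4: WebVisits <- PriceTier -> EmailOpen
The empty set is not sufficient: P1 (WebVisits <- BrandLoyalty -> PriceTier -> EmailOpen) has no collider blocking it and no conditioned non-collider, so it is open.
Try {BrandLoyalty, PriceTier}:
  P1: blocked at fork node BrandLoyalty ∈ conditioning set.
  P2: blocked at fork node BrandLoyalty ∈ conditioning set.
  P3: blocked at chain node PriceTier ∈ conditioning set.
  P4: blocked at fork node PriceTier ∈ conditioning set.
{BrandLoyalty, PriceTier} contains no descendant of WebVisits and blocks every backdoor path.
Every element of {BrandLoyalty, PriceTier} is needed (dropping BrandLoyalty leaves P2 open; dropping PriceTier leaves P4 open), so no proper subset is valid.
Among all size-2 subsets of the eligible variables, only {BrandLoyalty, PriceTier} blocks every backdoor path, so it is the unique smallest valid adjustment set.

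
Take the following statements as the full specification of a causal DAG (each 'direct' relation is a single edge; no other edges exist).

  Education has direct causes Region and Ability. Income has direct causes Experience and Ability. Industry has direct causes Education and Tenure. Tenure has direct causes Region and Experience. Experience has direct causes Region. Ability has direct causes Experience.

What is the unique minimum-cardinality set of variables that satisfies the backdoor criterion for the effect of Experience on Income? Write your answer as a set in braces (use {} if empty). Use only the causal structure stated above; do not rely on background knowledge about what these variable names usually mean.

Variables eligible for adjustment (non-descendants of Experience, excluding Experience and Income): {Region}.
Backdoor paths from Experience to Income:
  P1: Experience <- Region -> Tenure -> Industry <- Education <- Ability -> Income
  P2: Experience <- Region -> Education <- Ability -> Income
Each backdoor path contains an unconditioned collider, so every path is already blocked with the empty conditioning set:
  P1: blocked at collider Industry (neither it nor any descendant is in the conditioning set).
  P2: blocked at collider Education (neither it nor any descendant is in the conditioning set).
The empty set is therefore the unique smallest valid set.

{}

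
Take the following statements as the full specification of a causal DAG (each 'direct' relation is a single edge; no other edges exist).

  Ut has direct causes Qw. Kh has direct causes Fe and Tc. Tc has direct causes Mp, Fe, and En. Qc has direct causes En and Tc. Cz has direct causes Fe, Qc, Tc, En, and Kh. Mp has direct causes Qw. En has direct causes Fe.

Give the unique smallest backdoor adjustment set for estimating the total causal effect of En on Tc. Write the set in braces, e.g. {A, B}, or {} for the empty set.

Variables eligible for adjustment (non-descendants of En, excluding En and Tc): {Fe, Mp, Qw, Ut}.
Backdoor paths from En to Tc:
  P1: En <- Fe -> Tc
  P2: En <- Fe -> Kh <- Tc
  P3: En <- Fe -> Kh -> Cz <- Tc
  P4: En <- Fe -> Kh -> Cz <- Qc <- Tc
  P5: En <- Fe -> Cz <- Tc
  P6: En <- Fe -> Cz <- Qc <- Tc
  P7: En <- Fe -> Cz <- Kh <- Tc
The empty set is not sufficient: P1 (En <- Fe -> Tc) has no collider blocking it and no conditioned non-collider, so it is open.
Try {Fe}:
  P1: blocked at fork node Fe ∈ conditioning set.
  P2: blocked at fork node Fe ∈ conditioning set.
  P3: blocked at fork node Fe ∈ conditioning set.
  P4: blocked at fork node Fe ∈ conditioning set.
  P5: blocked at fork node Fe ∈ conditioning set.
  P6: blocked at fork node Fe ∈ conditioning set.
  P7: blocked at fork node Fe ∈ conditioning set.
{Fe} contains no descendant of En and blocks every backdoor path.
No other singleton works — e.g. {Qw} leaves P1 open — so {Fe} is the unique smallest valid adjustment set.

{Fe}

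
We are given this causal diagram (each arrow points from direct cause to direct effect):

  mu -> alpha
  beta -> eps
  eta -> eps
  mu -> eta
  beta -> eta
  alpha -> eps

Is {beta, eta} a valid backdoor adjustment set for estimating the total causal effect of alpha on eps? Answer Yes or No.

Backdoor paths from alpha to eps (paths whose first edge points into alpha):
  P1: alpha <- mu -> eta <- beta -> eps
  P2: alpha <- mu -> eta -> eps
Condition 1 (no descendant of alpha in the set): holds — descendants of alpha are {eps}; none are in {beta, eta}.
Condition 2 (every backdoor path blocked by {beta, eta}):
  P1: blocked at fork node beta ∈ conditioning set.
  P2: blocked at chain node eta ∈ conditioning set.
{beta, eta} satisfies the backdoor criterion.

Yes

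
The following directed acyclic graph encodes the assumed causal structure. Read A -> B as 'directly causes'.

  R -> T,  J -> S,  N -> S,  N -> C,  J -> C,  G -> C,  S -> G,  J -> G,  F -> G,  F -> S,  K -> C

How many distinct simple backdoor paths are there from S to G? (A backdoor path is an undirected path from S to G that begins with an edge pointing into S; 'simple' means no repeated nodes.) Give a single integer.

A backdoor path from S to G is any simple undirected path whose first edge points into S (i.e. leaves S via a parent).
Parents of S: {F, J, N}.
Enumerating:
  P1: S <- N -> C <- J -> G
  P2: S <- N -> C <- G
  P3: S <- F -> G
  P4: S <- J -> G
  P5: S <- J -> C <- G
That exhausts the simple backdoor paths. Count: 5.

5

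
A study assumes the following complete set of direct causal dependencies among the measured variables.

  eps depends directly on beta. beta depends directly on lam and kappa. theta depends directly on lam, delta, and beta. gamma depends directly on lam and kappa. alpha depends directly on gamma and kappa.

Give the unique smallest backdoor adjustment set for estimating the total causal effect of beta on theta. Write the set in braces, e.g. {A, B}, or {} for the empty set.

Variables eligible for adjustment (non-descendants of beta, excluding beta and theta): {alpha, delta, gamma, kappa, lam}.
Backdoor paths from beta to theta:
  P1: beta <- lam -> theta
  P2: beta <- kappa -> gamma <- lam -> theta
  P3: beta <- kappa -> alpha <- gamma <- lam -> theta
The empty set is not sufficient: P1 (beta <- lam -> theta) has no collider blocking it and no conditioned non-collider, so it is open.
Try {lam}:
  P1: blocked at fork node lam ∈ conditioning set.
  P2: blocked at collider gamma (neither it nor any descendant is in the conditioning set).
  P3: blocked at collider alpha (neither it nor any descendant is in the conditioning set).
{lam} contains no descendant of beta and blocks every backdoor path.
No other singleton works — e.g. {kappa} leaves P1 open — so {lam} is the unique smallest valid adjustment set.

{lam}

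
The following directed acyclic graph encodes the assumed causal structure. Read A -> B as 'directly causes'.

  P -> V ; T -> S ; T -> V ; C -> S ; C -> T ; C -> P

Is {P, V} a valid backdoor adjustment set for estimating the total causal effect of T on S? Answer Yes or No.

No

Backdoor paths from T to S (paths whose first edge points into T):
  P1: T <- C -> S
Condition 1 (no descendant of T in the set): FAILS — V is a descendant of T.
Condition 2 (every backdoor path blocked by {P, V}):
  P1: open — no interior node is in the conditioning set.
{P, V} does not satisfy the backdoor criterion.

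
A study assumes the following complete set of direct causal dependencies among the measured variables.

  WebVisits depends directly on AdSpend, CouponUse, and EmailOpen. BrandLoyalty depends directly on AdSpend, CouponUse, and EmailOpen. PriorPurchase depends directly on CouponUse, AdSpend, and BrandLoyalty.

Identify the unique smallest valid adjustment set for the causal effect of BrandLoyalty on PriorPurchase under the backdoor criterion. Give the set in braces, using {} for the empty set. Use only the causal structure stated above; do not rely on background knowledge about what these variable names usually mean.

{AdSpend, CouponUse}

Variables eligible for adjustment (non-descendants of BrandLoyalty, excluding BrandLoyalty and PriorPurchase): {AdSpend, CouponUse, EmailOpen, WebVisits}.
Backdoor paths from BrandLoyalty to PriorPurchase:
  P1: BrandLoyalty <- CouponUse -> WebVisits <- AdSpend -> PriorPurchase
  P2: BrandLoyalty <- CouponUse -> PriorPurchase
  P3: BrandLoyalty <- AdSpend -> WebVisits <- CouponUse -> PriorPurchase
  P4: BrandLoyalty <- AdSpend -> PriorPurchase
  P5: BrandLoyalty <- EmailOpen -> WebVisits <- CouponUse -> PriorPurchase
  P6: BrandLoyalty <- EmailOpen -> WebVisits <- AdSpend -> PriorPurchase
The empty set is not sufficient: P2 (BrandLoyalty <- CouponUse -> PriorPurchase) has no collider blocking it and no conditioned non-collider, so it is open.
Try {AdSpend, CouponUse}:
  P1: blocked at fork node CouponUse ∈ conditioning set.
  P2: blocked at fork node CouponUse ∈ conditioning set.
  P3: blocked at fork node AdSpend ∈ conditioning set.
  P4: blocked at fork node AdSpend ∈ conditioning set.
  P5: blocked at collider WebVisits (neither it nor any descendant is in the conditioning set).
  P6: blocked at collider WebVisits (neither it nor any descendant is in the conditioning set).
{AdSpend, CouponUse} contains no descendant of BrandLoyalty and blocks every backdoor path.
Every element of {AdSpend, CouponUse} is needed (dropping AdSpend leaves P4 open; dropping CouponUse leaves P2 open), so no proper subset is valid.
Among all size-2 subsets of the eligible variables, only {AdSpend, CouponUse} blocks every backdoor path, so it is the unique smallest valid adjustment set.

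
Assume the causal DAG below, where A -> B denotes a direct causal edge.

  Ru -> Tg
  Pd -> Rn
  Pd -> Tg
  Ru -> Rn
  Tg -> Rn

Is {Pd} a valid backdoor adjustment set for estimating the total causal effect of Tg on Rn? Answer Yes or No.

Backdoor paths from Tg to Rn (paths whose first edge points into Tg):
  P1: Tg <- Pd -> Rn
  P2: Tg <- Ru -> Rn
Condition 1 (no descendant of Tg in the set): holds — descendants of Tg are {Rn}; none are in {Pd}.
Condition 2 (every backdoor path blocked by {Pd}):
  P1: blocked at fork node Pd ∈ conditioning set.
  P2: open — no interior node is in the conditioning set.
{Pd} does not satisfy the backdoor criterion.

No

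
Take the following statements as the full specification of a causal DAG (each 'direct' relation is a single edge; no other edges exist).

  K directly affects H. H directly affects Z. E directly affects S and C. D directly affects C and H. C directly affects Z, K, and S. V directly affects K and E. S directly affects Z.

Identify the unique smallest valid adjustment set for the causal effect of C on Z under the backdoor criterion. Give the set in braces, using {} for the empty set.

Variables eligible for adjustment (non-descendants of C, excluding C and Z): {D, E, V}.
Backdoor paths from C to Z:
  P1: C <- E <- V -> K -> H -> Z
  P2: C <- E -> S -> Z
  P3: C <- D -> H <- K <- V -> E -> S -> Z
  P4: C <- D -> H -> Z
The empty set is not sufficient: P1 (C <- E <- V -> K -> H -> Z) has no collider blocking it and no conditioned non-collider, so it is open.
Try {D, E}:
  P1: blocked at chain node E ∈ conditioning set.
  P2: blocked at fork node E ∈ conditioning set.
  P3: blocked at fork node D ∈ conditioning set.
  P4: blocked at fork node D ∈ conditioning set.
{D, E} contains no descendant of C and blocks every backdoor path.
Every element of {D, E} is needed (dropping D leaves P4 open; dropping E leaves P1 open), so no proper subset is valid.
Among all size-2 subsets of the eligible variables, only {D, E} blocks every backdoor path, so it is the unique smallest valid adjustment set.

{D, E}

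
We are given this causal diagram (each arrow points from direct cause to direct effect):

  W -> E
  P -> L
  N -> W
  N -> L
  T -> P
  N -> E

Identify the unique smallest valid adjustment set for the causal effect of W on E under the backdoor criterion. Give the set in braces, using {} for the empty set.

{N}

Variables eligible for adjustment (non-descendants of W, excluding W and E): {L, N, P, T}.
Backdoor paths from W to E:
  P1: W <- N -> E
The empty set is not sufficient: P1 (W <- N -> E) has no collider blocking it and no conditioned non-collider, so it is open.
Try {N}:
  P1: blocked at fork node N ∈ conditioning set.
{N} contains no descendant of W and blocks every backdoor path.
No other singleton works — e.g. {T} leaves P1 open — so {N} is the unique smallest valid adjustment set.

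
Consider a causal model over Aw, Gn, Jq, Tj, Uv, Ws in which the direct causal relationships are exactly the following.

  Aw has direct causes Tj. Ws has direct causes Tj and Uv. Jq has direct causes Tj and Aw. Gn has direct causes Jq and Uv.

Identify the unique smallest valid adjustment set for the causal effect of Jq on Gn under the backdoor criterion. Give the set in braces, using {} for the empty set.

{}

Variables eligible for adjustment (non-descendants of Jq, excluding Jq and Gn): {Aw, Tj, Uv, Ws}.
Backdoor paths from Jq to Gn:
  P1: Jq <- Tj -> Ws <- Uv -> Gn
  P2: Jq <- Aw <- Tj -> Ws <- Uv -> Gn
Each backdoor path contains an unconditioned collider, so every path is already blocked with the empty conditioning set:
  P1: blocked at collider Ws (neither it nor any descendant is in the conditioning set).
  P2: blocked at collider Ws (neither it nor any descendant is in the conditioning set).
The empty set is therefore the unique smallest valid set.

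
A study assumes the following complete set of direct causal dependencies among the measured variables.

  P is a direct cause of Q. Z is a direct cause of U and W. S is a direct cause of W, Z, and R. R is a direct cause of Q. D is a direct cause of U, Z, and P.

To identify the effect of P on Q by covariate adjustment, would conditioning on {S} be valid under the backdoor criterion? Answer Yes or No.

Backdoor paths from P to Q (paths whose first edge points into P):
  P1: P <- D -> Z <- S -> R -> Q
  P2: P <- D -> Z -> W <- S -> R -> Q
  P3: P <- D -> U <- Z <- S -> R -> Q
  P4: P <- D -> U <- Z -> W <- S -> R -> Q
Condition 1 (no descendant of P in the set): holds — descendants of P are {Q}; none are in {S}.
Condition 2 (every backdoor path blocked by {S}):
  P1: blocked at collider Z (neither it nor any descendant is in the conditioning set).
  P2: blocked at collider W (neither it nor any descendant is in the conditioning set).
  P3: blocked at collider U (neither it nor any descendant is in the conditioning set).
  P4: blocked at collider U (neither it nor any descendant is in the conditioning set).
{S} satisfies the backdoor criterion.

Yes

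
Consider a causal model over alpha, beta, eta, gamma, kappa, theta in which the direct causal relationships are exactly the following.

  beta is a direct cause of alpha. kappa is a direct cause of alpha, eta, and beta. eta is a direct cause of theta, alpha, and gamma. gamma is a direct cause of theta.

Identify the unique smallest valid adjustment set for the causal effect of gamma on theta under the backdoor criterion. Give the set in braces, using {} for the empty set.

Variables eligible for adjustment (non-descendants of gamma, excluding gamma and theta): {alpha, beta, eta, kappa}.
Backdoor paths from gamma to theta:
  P1: gamma <- eta -> theta
The empty set is not sufficient: P1 (gamma <- eta -> theta) has no collider blocking it and no conditioned non-collider, so it is open.
Try {eta}:
  P1: blocked at fork node eta ∈ conditioning set.
{eta} contains no descendant of gamma and blocks every backdoor path.
No other singleton works — e.g. {kappa} leaves P1 open — so {eta} is the unique smallest valid adjustment set.

{eta}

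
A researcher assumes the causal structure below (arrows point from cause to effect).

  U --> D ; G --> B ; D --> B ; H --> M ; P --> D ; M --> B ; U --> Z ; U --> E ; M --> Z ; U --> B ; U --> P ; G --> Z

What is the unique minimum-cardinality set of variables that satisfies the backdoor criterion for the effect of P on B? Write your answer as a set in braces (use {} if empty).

{U}

Variables eligible for adjustment (non-descendants of P, excluding P and B): {E, G, H, M, U, Z}.
Backdoor paths from P to B:
  P1: P <- U -> D -> B
  P2: P <- U -> Z <- G -> B
  P3: P <- U -> Z <- M -> B
  P4: P <- U -> B
The empty set is not sufficient: P1 (P <- U -> D -> B) has no collider blocking it and no conditioned non-collider, so it is open.
Try {U}:
  P1: blocked at fork node U ∈ conditioning set.
  P2: blocked at fork node U ∈ conditioning set.
  P3: blocked at fork node U ∈ conditioning set.
  P4: blocked at fork node U ∈ conditioning set.
{U} contains no descendant of P and blocks every backdoor path.
No other singleton works — e.g. {G} leaves P1 open — so {U} is the unique smallest valid adjustment set.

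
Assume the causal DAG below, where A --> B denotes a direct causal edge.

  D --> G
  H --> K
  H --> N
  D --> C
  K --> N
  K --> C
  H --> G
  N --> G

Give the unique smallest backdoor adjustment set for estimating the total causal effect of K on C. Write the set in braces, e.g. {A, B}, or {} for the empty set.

{}

Variables eligible for adjustment (non-descendants of K, excluding K and C): {D, H}.
Backdoor paths from K to C:
  P1: K <- H -> N -> G <- D -> C
  P2: K <- H -> G <- D -> C
Each backdoor path contains an unconditioned collider, so every path is already blocked with the empty conditioning set:
  P1: blocked at collider G (neither it nor any descendant is in the conditioning set).
  P2: blocked at collider G (neither it nor any descendant is in the conditioning set).
The empty set is therefore the unique smallest valid set.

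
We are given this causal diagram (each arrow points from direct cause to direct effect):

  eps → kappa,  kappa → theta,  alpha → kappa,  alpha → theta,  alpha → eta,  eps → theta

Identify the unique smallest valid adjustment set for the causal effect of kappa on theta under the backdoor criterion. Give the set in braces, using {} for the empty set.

{alpha, eps}

Variables eligible for adjustment (non-descendants of kappa, excluding kappa and theta): {alpha, eps, eta}.
Backdoor paths from kappa to theta:
  P1: kappa <- eps -> theta
  P2: kappa <- alpha -> theta
The empty set is not sufficient: P1 (kappa <- eps -> theta) has no collider blocking it and no conditioned non-collider, so it is open.
Try {alpha, eps}:
  P1: blocked at fork node eps ∈ conditioning set.
  P2: blocked at fork node alpha ∈ conditioning set.
{alpha, eps} contains no descendant of kappa and blocks every backdoor path.
Every element of {alpha, eps} is needed (dropping alpha leaves P2 open; dropping eps leaves P1 open), so no proper subset is valid.
Among all size-2 subsets of the eligible variables, only {alpha, eps} blocks every backdoor path, so it is the unique smallest valid adjustment set.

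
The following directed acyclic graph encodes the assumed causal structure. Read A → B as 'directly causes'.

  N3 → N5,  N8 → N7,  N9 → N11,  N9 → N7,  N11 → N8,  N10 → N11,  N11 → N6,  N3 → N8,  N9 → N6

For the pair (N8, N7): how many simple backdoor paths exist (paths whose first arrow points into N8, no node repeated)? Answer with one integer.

A backdoor path from N8 to N7 is any simple undirected path whose first edge points into N8 (i.e. leaves N8 via a parent).
Parents of N8: {N11, N3}.
Enumerating:
  P1: N8 <- N11 <- N9 -> N7
  P2: N8 <- N11 -> N6 <- N9 -> N7
That exhausts the simple backdoor paths. Count: 2.

2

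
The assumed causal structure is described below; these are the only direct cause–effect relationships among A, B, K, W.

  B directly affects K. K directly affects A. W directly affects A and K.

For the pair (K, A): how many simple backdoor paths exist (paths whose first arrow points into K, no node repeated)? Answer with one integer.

1

A backdoor path from K to A is any simple undirected path whose first edge points into K (i.e. leaves K via a parent).
Parents of K: {B, W}.
Enumerating:
  P1: K <- W -> A
That exhausts the simple backdoor paths. Count: 1.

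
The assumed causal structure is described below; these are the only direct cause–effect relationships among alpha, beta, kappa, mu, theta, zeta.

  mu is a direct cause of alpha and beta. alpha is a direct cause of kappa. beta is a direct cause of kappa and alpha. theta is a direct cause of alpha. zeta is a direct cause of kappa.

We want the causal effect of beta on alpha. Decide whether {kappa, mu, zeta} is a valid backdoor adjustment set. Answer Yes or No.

No

Backdoor paths from beta to alpha (paths whose first edge points into beta):
  P1: beta <- mu -> alpha
Condition 1 (no descendant of beta in the set): FAILS — kappa is a descendant of beta.
Condition 2 (every backdoor path blocked by {kappa, mu, zeta}):
  P1: blocked at fork node mu ∈ conditioning set.
{kappa, mu, zeta} does not satisfy the backdoor criterion.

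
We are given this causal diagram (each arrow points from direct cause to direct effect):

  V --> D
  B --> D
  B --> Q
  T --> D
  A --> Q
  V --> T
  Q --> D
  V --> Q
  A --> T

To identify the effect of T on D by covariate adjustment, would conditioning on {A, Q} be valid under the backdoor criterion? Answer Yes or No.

No

Backdoor paths from T to D (paths whose first edge points into T):
  P1: T <- V -> Q <- B -> D
  P2: T <- V -> Q -> D
  P3: T <- V -> D
  P4: T <- A -> Q <- V -> D
  P5: T <- A -> Q <- B -> D
  P6: T <- A -> Q -> D
Condition 1 (no descendant of T in the set): holds — descendants of T are {D}; none are in {A, Q}.
Condition 2 (every backdoor path blocked by {A, Q}):
  P1: open — collider(s) Q are conditioned on (or have a conditioned descendant) and no non-collider on the path is in the set.
  P2: blocked at chain node Q ∈ conditioning set.
  P3: open — no interior node is in the conditioning set.
  P4: blocked at fork node A ∈ conditioning set.
  P5: blocked at fork node A ∈ conditioning set.
  P6: blocked at fork node A ∈ conditioning set.
{A, Q} does not satisfy the backdoor criterion.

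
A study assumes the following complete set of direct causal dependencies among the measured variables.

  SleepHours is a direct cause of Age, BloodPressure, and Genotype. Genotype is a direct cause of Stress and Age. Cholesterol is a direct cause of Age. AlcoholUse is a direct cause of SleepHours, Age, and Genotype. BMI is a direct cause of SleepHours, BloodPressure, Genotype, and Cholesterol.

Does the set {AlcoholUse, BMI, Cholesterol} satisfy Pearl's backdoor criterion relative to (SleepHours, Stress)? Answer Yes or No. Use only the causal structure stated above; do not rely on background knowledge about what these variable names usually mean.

Yes

Backdoor paths from SleepHours to Stress (paths whose first edge points into SleepHours):
  P1: SleepHours <- BMI -> Cholesterol -> Age <- AlcoholUse -> Genotype -> Stress
  P2: SleepHours <- BMI -> Cholesterol -> Age <- Genotype -> Stress
  P3: SleepHours <- BMI -> Genotype -> Stress
  P4: SleepHours <- AlcoholUse -> Genotype -> Stress
  P5: SleepHours <- AlcoholUse -> Age <- Cholesterol <- BMI -> Genotype -> Stress
  P6: SleepHours <- AlcoholUse -> Age <- Genotype -> Stress
Condition 1 (no descendant of SleepHours in the set): holds — descendants of SleepHours are {Age, BloodPressure, Genotype, Stress}; none are in {AlcoholUse, BMI, Cholesterol}.
Condition 2 (every backdoor path blocked by {AlcoholUse, BMI, Cholesterol}):
  P1: blocked at fork node BMI ∈ conditioning set.
  P2: blocked at fork node BMI ∈ conditioning set.
  P3: blocked at fork node BMI ∈ conditioning set.
  P4: blocked at fork node AlcoholUse ∈ conditioning set.
  P5: blocked at fork node AlcoholUse ∈ conditioning set.
  P6: blocked at fork node AlcoholUse ∈ conditioning set.
{AlcoholUse, BMI, Cholesterol} satisfies the backdoor criterion.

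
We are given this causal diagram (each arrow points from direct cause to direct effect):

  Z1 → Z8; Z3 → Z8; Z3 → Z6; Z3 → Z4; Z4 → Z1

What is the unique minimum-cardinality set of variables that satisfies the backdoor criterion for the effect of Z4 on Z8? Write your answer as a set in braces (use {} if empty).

Variables eligible for adjustment (non-descendants of Z4, excluding Z4 and Z8): {Z3, Z6}.
Backdoor paths from Z4 to Z8:
  P1: Z4 <- Z3 -> Z8
The empty set is not sufficient: P1 (Z4 <- Z3 -> Z8) has no collider blocking it and no conditioned non-collider, so it is open.
Try {Z3}:
  P1: blocked at fork node Z3 ∈ conditioning set.
{Z3} contains no descendant of Z4 and blocks every backdoor path.
No other singleton works — e.g. {Z6} leaves P1 open — so {Z3} is the unique smallest valid adjustment set.

{Z3}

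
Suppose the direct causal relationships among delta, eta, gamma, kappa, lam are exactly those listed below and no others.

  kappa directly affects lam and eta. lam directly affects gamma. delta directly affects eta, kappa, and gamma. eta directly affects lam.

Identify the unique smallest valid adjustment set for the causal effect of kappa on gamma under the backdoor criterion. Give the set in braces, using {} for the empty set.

Variables eligible for adjustment (non-descendants of kappa, excluding kappa and gamma): {delta}.
Backdoor paths from kappa to gamma:
  P1: kappa <- delta -> eta -> lam -> gamma
  P2: kappa <- delta -> gamma
The empty set is not sufficient: P1 (kappa <- delta -> eta -> lam -> gamma) has no collider blocking it and no conditioned non-collider, so it is open.
Try {delta}:
  P1: blocked at fork node delta ∈ conditioning set.
  P2: blocked at fork node delta ∈ conditioning set.
{delta} contains no descendant of kappa and blocks every backdoor path.
{delta} is the unique smallest valid adjustment set.

{delta}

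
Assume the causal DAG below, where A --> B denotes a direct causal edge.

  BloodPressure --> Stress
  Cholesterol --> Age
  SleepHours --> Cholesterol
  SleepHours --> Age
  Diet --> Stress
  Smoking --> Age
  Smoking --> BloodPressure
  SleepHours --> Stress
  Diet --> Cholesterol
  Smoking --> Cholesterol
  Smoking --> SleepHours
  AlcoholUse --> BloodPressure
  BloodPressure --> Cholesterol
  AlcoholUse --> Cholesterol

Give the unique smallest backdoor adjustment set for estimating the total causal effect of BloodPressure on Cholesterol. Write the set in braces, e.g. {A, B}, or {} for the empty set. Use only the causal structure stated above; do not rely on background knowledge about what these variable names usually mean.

Variables eligible for adjustment (non-descendants of BloodPressure, excluding BloodPressure and Cholesterol): {AlcoholUse, Diet, SleepHours, Smoking}.
Backdoor paths from BloodPressure to Cholesterol:
  P1: BloodPressure <- Smoking -> SleepHours -> Cholesterol
  P2: BloodPressure <- Smoking -> SleepHours -> Age <- Cholesterol
  P3: BloodPressure <- Smoking -> SleepHours -> Stress <- Diet -> Cholesterol
  P4: BloodPressure <- Smoking -> Cholesterol
  P5: BloodPressure <- Smoking -> Age <- SleepHours -> Cholesterol
  P6: BloodPressure <- Smoking -> Age <- SleepHours -> Stress <- Diet -> Cholesterol
  P7: BloodPressure <- Smoking -> Age <- Cholesterol
  P8: BloodPressure <- AlcoholUse -> Cholesterol
The empty set is not sufficient: P1 (BloodPressure <- Smoking -> SleepHours -> Cholesterol) has no collider blocking it and no conditioned non-collider, so it is open.
Try {AlcoholUse, Smoking}:
  P1: blocked at fork node Smoking ∈ conditioning set.
  P2: blocked at fork node Smoking ∈ conditioning set.
  P3: blocked at fork node Smoking ∈ conditioning set.
  P4: blocked at fork node Smoking ∈ conditioning set.
  P5: blocked at fork node Smoking ∈ conditioning set.
  P6: blocked at fork node Smoking ∈ conditioning set.
  P7: blocked at fork node Smoking ∈ conditioning set.
  P8: blocked at fork node AlcoholUse ∈ conditioning set.
{AlcoholUse, Smoking} contains no descendant of BloodPressure and blocks every backdoor path.
Every element of {AlcoholUse, Smoking} is needed (dropping AlcoholUse leaves P8 open; dropping Smoking leaves P1 open), so no proper subset is valid.
Among all size-2 subsets of the eligible variables, only {AlcoholUse, Smoking} blocks every backdoor path, so it is the unique smallest valid adjustment set.

{AlcoholUse, Smoking}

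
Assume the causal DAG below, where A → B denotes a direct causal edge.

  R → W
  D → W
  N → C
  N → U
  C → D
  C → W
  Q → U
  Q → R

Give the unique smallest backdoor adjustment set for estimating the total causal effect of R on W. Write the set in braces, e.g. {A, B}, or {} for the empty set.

{}

Variables eligible for adjustment (non-descendants of R, excluding R and W): {C, D, N, Q, U}.
Backdoor paths from R to W:
  P1: R <- Q -> U <- N -> C -> D -> W
  P2: R <- Q -> U <- N -> C -> W
Each backdoor path contains an unconditioned collider, so every path is already blocked with the empty conditioning set:
  P1: blocked at collider U (neither it nor any descendant is in the conditioning set).
  P2: blocked at collider U (neither it nor any descendant is in the conditioning set).
The empty set is therefore the unique smallest valid set.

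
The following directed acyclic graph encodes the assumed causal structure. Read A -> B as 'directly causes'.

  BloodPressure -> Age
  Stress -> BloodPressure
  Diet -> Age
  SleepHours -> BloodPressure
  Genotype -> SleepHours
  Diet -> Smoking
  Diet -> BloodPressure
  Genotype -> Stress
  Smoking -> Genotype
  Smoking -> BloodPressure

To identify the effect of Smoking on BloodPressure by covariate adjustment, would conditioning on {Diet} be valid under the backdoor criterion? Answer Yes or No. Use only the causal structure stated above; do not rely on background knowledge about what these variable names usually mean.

Backdoor paths from Smoking to BloodPressure (paths whose first edge points into Smoking):
  P1: Smoking <- Diet -> BloodPressure
  P2: Smoking <- Diet -> Age <- BloodPressure
Condition 1 (no descendant of Smoking in the set): holds — descendants of Smoking are {Age, BloodPressure, Genotype, SleepHours, Stress}; none are in {Diet}.
Condition 2 (every backdoor path blocked by {Diet}):
  P1: blocked at fork node Diet ∈ conditioning set.
  P2: blocked at fork node Diet ∈ conditioning set.
{Diet} satisfies the backdoor criterion.

Yes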